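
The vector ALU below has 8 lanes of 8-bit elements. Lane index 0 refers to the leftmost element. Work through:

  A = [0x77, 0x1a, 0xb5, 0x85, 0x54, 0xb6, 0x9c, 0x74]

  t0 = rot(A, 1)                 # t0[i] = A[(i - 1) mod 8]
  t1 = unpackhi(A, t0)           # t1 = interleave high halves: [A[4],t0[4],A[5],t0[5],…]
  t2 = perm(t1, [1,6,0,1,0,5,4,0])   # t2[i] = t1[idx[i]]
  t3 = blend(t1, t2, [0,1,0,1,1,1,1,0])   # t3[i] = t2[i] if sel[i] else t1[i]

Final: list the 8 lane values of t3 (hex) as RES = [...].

  t0: 74 77 1a b5 85 54 b6 9c
  t1: 54 85 b6 54 9c b6 74 9c
  t2: 85 74 54 85 54 b6 9c 54
  t3: 54 74 b6 85 54 b6 9c 9c

RES = [ 0x54  0x74  0xb6  0x85  0x54  0xb6  0x9c  0x9c ]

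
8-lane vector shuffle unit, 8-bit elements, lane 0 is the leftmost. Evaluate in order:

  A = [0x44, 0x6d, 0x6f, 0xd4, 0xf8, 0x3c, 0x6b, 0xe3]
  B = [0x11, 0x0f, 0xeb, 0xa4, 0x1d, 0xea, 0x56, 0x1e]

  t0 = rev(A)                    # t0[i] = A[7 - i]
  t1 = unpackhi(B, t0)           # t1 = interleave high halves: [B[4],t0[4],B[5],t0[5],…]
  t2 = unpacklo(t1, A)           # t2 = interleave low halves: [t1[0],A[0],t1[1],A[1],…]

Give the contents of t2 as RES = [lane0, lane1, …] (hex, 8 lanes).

  t0: e3 6b 3c f8 d4 6f 6d 44
  t1: 1d d4 ea 6f 56 6d 1e 44
  t2: 1d 44 d4 6d ea 6f 6f d4

RES = [0x1d, 0x44, 0xd4, 0x6d, 0xea, 0x6f, 0x6f, 0xd4]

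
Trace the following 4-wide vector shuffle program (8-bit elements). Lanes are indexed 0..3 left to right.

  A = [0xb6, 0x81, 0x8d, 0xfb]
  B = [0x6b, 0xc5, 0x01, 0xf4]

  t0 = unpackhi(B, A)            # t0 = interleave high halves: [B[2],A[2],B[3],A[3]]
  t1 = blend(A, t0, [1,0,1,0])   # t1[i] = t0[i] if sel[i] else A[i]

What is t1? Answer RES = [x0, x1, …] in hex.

RES = [ 0x01  0x81  0xf4  0xfb ]

→ t0 |01|8d|f4|fb|
→ t1 |01|81|f4|fb|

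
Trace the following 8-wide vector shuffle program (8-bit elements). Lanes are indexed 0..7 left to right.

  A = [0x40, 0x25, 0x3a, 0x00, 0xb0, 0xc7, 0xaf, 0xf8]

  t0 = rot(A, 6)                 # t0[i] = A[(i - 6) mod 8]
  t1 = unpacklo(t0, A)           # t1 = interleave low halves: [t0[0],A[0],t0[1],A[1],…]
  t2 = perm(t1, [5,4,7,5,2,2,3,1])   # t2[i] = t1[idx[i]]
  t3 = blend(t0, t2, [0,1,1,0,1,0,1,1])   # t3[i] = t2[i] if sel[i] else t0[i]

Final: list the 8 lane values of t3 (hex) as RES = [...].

  t0: 3a 00 b0 c7 af f8 40 25
  t1: 3a 40 00 25 b0 3a c7 00
  t2: 3a b0 00 3a 00 00 25 40
  t3: 3a b0 00 c7 00 f8 25 40

RES = [ 0x3a  0xb0  0x00  0xc7  0x00  0xf8  0x25  0x40 ]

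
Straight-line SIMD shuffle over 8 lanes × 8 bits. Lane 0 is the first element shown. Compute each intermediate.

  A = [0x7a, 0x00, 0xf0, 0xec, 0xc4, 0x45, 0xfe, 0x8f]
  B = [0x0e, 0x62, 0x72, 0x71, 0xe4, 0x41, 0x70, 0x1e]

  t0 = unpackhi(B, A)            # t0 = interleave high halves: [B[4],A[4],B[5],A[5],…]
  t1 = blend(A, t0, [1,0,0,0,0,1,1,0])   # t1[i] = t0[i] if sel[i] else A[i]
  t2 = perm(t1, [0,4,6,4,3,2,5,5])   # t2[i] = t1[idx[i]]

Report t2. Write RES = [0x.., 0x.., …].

RES = [0xe4, 0xc4, 0x1e, 0xc4, 0xec, 0xf0, 0xfe, 0xfe]

  t0: e4 c4 41 45 70 fe 1e 8f
  t1: e4 00 f0 ec c4 fe 1e 8f
  t2: e4 c4 1e c4 ec f0 fe fe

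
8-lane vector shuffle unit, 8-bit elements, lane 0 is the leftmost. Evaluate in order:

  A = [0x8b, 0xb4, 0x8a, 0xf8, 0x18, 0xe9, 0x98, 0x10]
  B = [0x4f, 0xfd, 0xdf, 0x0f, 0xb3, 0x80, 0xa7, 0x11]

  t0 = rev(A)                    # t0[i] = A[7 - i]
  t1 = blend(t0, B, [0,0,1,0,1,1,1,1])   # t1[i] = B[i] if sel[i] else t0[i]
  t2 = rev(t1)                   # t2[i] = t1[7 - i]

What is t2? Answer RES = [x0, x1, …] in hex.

→ t0 |10|98|e9|18|f8|8a|b4|8b|
→ t1 |10|98|df|18|b3|80|a7|11|
→ t2 |11|a7|80|b3|18|df|98|10|

RES = [ 0x11  0xa7  0x80  0xb3  0x18  0xdf  0x98  0x10 ]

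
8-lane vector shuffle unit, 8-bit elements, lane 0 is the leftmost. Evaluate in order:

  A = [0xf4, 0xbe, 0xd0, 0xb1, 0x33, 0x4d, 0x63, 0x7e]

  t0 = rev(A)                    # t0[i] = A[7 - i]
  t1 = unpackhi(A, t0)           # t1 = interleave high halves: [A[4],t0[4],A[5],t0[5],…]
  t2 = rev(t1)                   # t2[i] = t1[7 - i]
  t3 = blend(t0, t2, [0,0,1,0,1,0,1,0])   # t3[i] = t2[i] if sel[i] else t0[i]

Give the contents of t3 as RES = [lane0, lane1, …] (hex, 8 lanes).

  t0: 7e 63 4d 33 b1 d0 be f4
  t1: 33 b1 4d d0 63 be 7e f4
  t2: f4 7e be 63 d0 4d b1 33
  t3: 7e 63 be 33 d0 d0 b1 f4

RES = [ 0x7e  0x63  0xbe  0x33  0xd0  0xd0  0xb1  0xf4 ]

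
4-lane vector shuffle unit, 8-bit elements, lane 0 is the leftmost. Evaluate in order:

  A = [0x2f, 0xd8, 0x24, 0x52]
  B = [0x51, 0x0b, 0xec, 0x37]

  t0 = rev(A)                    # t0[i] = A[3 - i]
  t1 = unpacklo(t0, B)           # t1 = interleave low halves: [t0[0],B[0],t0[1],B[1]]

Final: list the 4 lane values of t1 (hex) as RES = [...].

RES = [0x52, 0x51, 0x24, 0x0b]

  t0: 52 24 d8 2f
  t1: 52 51 24 0b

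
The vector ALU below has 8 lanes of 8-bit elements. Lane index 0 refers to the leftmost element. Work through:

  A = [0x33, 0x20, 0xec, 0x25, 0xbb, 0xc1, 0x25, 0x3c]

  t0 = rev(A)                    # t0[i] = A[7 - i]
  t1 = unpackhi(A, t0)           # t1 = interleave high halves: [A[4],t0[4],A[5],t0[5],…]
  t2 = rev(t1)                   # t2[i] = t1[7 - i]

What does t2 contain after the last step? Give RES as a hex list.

t0 = [0x3c, 0x25, 0xc1, 0xbb, 0x25, 0xec, 0x20, 0x33]
t1 = [0xbb, 0x25, 0xc1, 0xec, 0x25, 0x20, 0x3c, 0x33]
t2 = [0x33, 0x3c, 0x20, 0x25, 0xec, 0xc1, 0x25, 0xbb]

RES = [ 0x33  0x3c  0x20  0x25  0xec  0xc1  0x25  0xbb ]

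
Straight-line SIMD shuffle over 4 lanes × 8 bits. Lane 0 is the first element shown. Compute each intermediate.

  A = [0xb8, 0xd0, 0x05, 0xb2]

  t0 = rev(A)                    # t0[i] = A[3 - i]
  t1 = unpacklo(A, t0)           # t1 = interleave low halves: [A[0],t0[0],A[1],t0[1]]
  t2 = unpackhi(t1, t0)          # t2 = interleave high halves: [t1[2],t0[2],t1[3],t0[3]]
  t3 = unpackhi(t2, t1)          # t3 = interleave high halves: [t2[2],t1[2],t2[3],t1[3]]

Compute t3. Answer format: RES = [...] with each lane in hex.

t0 = [0xb2, 0x05, 0xd0, 0xb8]
t1 = [0xb8, 0xb2, 0xd0, 0x05]
t2 = [0xd0, 0xd0, 0x05, 0xb8]
t3 = [0x05, 0xd0, 0xb8, 0x05]

RES = [ 0x05  0xd0  0xb8  0x05 ]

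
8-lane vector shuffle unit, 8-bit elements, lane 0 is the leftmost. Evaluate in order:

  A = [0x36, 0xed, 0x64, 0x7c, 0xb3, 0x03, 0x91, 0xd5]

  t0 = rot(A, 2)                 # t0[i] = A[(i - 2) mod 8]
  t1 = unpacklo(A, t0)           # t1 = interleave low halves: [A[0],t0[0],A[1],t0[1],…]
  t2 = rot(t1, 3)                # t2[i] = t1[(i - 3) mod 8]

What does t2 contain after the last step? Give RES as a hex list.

RES = [ 0x36  0x7c  0xed  0x36  0x91  0xed  0xd5  0x64 ]

t0 = [0x91, 0xd5, 0x36, 0xed, 0x64, 0x7c, 0xb3, 0x03]
t1 = [0x36, 0x91, 0xed, 0xd5, 0x64, 0x36, 0x7c, 0xed]
t2 = [0x36, 0x7c, 0xed, 0x36, 0x91, 0xed, 0xd5, 0x64]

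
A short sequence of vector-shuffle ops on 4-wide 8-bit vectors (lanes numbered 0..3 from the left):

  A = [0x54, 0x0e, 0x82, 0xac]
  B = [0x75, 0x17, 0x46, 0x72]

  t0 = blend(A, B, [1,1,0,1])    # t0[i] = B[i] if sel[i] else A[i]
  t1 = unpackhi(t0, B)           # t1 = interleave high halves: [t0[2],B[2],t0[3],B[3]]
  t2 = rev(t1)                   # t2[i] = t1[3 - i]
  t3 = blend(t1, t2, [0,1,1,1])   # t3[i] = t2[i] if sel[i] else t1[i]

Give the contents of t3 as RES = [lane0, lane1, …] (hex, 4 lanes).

RES = [0x82, 0x72, 0x46, 0x82]

  t0: 75 17 82 72
  t1: 82 46 72 72
  t2: 72 72 46 82
  t3: 82 72 46 82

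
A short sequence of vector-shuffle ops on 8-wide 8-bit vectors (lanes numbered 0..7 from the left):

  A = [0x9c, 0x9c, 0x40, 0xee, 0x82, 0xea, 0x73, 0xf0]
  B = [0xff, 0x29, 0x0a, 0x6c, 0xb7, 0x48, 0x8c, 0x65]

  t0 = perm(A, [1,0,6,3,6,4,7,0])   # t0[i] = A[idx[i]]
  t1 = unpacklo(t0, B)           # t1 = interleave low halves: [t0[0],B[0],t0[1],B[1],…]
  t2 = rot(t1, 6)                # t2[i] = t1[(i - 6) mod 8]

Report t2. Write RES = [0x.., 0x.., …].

RES = [ 0x9c  0x29  0x73  0x0a  0xee  0x6c  0x9c  0xff ]

→ t0 |9c|9c|73|ee|73|82|f0|9c|
→ t1 |9c|ff|9c|29|73|0a|ee|6c|
→ t2 |9c|29|73|0a|ee|6c|9c|ff|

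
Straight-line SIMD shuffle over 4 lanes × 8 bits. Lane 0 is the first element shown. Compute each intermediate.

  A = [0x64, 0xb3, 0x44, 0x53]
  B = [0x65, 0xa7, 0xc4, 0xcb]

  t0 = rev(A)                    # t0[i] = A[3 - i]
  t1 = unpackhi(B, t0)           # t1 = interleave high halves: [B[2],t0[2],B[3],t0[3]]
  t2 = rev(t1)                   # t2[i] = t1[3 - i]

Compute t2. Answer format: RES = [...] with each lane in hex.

RES = [ 0x64  0xcb  0xb3  0xc4 ]

t0 = [0x53, 0x44, 0xb3, 0x64]
t1 = [0xc4, 0xb3, 0xcb, 0x64]
t2 = [0x64, 0xcb, 0xb3, 0xc4]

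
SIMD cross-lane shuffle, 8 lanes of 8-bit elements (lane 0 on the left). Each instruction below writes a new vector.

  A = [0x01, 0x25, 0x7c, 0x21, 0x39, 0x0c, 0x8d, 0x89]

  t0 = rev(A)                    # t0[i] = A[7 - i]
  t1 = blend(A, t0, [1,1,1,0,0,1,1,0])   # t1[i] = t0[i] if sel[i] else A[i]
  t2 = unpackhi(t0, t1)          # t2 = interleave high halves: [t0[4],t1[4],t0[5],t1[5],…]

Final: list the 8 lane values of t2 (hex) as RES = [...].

t0 = [0x89, 0x8d, 0x0c, 0x39, 0x21, 0x7c, 0x25, 0x01]
t1 = [0x89, 0x8d, 0x0c, 0x21, 0x39, 0x7c, 0x25, 0x89]
t2 = [0x21, 0x39, 0x7c, 0x7c, 0x25, 0x25, 0x01, 0x89]

RES = [ 0x21  0x39  0x7c  0x7c  0x25  0x25  0x01  0x89 ]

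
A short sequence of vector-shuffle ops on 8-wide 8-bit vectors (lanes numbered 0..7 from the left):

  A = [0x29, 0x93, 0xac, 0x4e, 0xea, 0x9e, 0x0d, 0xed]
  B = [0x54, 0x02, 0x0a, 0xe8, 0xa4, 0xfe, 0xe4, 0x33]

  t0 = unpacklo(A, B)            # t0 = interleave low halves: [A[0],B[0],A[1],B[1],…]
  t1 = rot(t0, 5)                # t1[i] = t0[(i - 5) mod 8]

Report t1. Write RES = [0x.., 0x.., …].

RES = [0x02, 0xac, 0x0a, 0x4e, 0xe8, 0x29, 0x54, 0x93]

→ t0 |29|54|93|02|ac|0a|4e|e8|
→ t1 |02|ac|0a|4e|e8|29|54|93|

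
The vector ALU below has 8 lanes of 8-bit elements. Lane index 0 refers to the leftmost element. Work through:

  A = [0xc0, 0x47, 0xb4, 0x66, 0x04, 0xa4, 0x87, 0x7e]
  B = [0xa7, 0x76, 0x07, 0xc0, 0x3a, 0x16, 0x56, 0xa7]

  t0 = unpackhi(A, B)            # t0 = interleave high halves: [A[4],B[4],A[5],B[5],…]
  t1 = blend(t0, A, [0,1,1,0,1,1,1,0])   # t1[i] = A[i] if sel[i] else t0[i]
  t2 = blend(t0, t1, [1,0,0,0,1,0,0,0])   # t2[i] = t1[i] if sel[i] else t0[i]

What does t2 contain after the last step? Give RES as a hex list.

RES = [0x04, 0x3a, 0xa4, 0x16, 0x04, 0x56, 0x7e, 0xa7]

→ t0 |04|3a|a4|16|87|56|7e|a7|
→ t1 |04|47|b4|16|04|a4|87|a7|
→ t2 |04|3a|a4|16|04|56|7e|a7|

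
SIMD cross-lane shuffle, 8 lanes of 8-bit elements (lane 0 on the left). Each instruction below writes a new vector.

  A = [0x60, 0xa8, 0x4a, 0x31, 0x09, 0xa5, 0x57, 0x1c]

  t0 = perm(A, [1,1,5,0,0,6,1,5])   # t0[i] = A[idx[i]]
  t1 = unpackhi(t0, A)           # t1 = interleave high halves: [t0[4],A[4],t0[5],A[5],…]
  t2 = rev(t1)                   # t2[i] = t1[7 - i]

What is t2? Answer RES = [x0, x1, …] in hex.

RES = [0x1c, 0xa5, 0x57, 0xa8, 0xa5, 0x57, 0x09, 0x60]

→ t0 |a8|a8|a5|60|60|57|a8|a5|
→ t1 |60|09|57|a5|a8|57|a5|1c|
→ t2 |1c|a5|57|a8|a5|57|09|60|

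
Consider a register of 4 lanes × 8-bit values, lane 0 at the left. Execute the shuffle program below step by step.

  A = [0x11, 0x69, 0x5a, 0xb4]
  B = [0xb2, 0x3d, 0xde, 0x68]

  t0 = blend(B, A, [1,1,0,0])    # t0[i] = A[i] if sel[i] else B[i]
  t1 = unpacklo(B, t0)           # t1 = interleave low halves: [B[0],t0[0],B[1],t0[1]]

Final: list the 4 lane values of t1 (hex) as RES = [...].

  t0: 11 69 de 68
  t1: b2 11 3d 69

RES = [ 0xb2  0x11  0x3d  0x69 ]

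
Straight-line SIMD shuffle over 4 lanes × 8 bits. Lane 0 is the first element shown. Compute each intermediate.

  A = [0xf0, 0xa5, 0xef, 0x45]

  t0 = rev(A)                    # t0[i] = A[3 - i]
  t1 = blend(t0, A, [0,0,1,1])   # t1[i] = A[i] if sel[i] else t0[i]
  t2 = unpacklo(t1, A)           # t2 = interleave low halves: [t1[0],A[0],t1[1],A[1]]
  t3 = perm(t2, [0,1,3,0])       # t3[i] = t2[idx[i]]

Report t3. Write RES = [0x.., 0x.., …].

RES = [0x45, 0xf0, 0xa5, 0x45]

  t0: 45 ef a5 f0
  t1: 45 ef ef 45
  t2: 45 f0 ef a5
  t3: 45 f0 a5 45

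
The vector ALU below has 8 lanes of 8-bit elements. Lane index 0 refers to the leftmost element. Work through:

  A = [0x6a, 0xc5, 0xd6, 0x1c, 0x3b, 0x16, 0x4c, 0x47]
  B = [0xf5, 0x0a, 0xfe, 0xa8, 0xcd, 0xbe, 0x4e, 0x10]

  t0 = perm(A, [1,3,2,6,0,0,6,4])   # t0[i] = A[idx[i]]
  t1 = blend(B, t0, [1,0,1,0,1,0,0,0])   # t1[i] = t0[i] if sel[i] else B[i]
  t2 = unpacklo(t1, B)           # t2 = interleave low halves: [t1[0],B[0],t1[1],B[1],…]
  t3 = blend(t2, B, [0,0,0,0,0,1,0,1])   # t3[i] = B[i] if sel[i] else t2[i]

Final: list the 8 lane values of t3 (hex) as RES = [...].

→ t0 |c5|1c|d6|4c|6a|6a|4c|3b|
→ t1 |c5|0a|d6|a8|6a|be|4e|10|
→ t2 |c5|f5|0a|0a|d6|fe|a8|a8|
→ t3 |c5|f5|0a|0a|d6|be|a8|10|

RES = [ 0xc5  0xf5  0x0a  0x0a  0xd6  0xbe  0xa8  0x10 ]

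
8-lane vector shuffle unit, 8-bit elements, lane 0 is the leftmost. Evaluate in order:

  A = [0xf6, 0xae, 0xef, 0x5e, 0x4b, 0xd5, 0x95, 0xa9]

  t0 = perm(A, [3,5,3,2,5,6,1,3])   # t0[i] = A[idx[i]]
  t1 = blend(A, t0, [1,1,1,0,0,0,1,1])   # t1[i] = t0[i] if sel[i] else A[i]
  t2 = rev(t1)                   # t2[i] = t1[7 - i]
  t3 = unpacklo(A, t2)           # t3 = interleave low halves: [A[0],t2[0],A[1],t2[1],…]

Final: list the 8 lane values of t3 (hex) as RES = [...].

RES = [0xf6, 0x5e, 0xae, 0xae, 0xef, 0xd5, 0x5e, 0x4b]

→ t0 |5e|d5|5e|ef|d5|95|ae|5e|
→ t1 |5e|d5|5e|5e|4b|d5|ae|5e|
→ t2 |5e|ae|d5|4b|5e|5e|d5|5e|
→ t3 |f6|5e|ae|ae|ef|d5|5e|4b|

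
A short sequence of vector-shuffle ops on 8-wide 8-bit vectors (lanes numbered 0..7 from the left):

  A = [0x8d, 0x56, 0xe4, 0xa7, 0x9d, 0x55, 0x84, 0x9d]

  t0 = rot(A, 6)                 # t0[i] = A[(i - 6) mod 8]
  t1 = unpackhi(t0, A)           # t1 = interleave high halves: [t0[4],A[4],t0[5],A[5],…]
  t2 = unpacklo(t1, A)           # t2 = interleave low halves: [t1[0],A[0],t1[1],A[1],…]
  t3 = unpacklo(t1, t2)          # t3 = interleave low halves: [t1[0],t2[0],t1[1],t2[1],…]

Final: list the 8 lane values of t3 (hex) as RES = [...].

  t0: e4 a7 9d 55 84 9d 8d 56
  t1: 84 9d 9d 55 8d 84 56 9d
  t2: 84 8d 9d 56 9d e4 55 a7
  t3: 84 84 9d 8d 9d 9d 55 56

RES = [ 0x84  0x84  0x9d  0x8d  0x9d  0x9d  0x55  0x56 ]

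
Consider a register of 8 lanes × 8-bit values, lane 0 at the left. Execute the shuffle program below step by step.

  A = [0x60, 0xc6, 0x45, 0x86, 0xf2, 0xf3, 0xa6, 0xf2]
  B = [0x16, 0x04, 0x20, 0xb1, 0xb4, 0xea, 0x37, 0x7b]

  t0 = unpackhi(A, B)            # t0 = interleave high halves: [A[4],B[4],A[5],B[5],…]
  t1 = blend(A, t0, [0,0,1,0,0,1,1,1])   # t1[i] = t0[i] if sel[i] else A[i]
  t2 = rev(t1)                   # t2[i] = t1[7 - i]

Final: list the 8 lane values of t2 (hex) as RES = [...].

RES = [0x7b, 0xf2, 0x37, 0xf2, 0x86, 0xf3, 0xc6, 0x60]

→ t0 |f2|b4|f3|ea|a6|37|f2|7b|
→ t1 |60|c6|f3|86|f2|37|f2|7b|
→ t2 |7b|f2|37|f2|86|f3|c6|60|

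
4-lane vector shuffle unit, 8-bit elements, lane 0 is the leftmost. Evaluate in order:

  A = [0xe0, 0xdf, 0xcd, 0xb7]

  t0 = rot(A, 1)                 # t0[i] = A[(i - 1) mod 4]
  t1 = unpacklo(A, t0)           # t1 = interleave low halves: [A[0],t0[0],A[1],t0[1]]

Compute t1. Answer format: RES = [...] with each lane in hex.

RES = [0xe0, 0xb7, 0xdf, 0xe0]

→ t0 |b7|e0|df|cd|
→ t1 |e0|b7|df|e0|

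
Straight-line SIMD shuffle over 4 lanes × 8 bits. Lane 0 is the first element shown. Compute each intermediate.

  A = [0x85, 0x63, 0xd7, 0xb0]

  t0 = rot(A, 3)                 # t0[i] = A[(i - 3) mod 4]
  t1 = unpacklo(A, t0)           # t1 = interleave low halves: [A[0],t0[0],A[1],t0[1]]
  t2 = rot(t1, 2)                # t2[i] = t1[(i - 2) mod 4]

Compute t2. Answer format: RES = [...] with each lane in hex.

  t0: 63 d7 b0 85
  t1: 85 63 63 d7
  t2: 63 d7 85 63

RES = [0x63, 0xd7, 0x85, 0x63]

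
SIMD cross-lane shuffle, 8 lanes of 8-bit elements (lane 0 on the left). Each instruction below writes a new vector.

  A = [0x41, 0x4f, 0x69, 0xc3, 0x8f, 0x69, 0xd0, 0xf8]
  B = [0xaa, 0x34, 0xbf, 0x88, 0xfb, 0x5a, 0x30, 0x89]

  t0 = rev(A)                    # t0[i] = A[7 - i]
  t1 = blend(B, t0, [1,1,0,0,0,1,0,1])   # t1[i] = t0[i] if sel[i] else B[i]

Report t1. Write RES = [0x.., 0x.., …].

RES = [0xf8, 0xd0, 0xbf, 0x88, 0xfb, 0x69, 0x30, 0x41]

  t0: f8 d0 69 8f c3 69 4f 41
  t1: f8 d0 bf 88 fb 69 30 41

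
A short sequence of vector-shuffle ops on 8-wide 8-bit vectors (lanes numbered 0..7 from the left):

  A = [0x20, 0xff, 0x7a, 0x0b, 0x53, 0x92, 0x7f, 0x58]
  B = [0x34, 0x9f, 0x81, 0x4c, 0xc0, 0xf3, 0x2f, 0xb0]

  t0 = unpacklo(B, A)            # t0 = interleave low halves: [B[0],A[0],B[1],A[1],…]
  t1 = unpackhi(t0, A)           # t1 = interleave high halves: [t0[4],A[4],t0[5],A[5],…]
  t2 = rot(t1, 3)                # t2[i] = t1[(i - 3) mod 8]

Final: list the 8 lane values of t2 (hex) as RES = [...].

→ t0 |34|20|9f|ff|81|7a|4c|0b|
→ t1 |81|53|7a|92|4c|7f|0b|58|
→ t2 |7f|0b|58|81|53|7a|92|4c|

RES = [0x7f, 0x0b, 0x58, 0x81, 0x53, 0x7a, 0x92, 0x4c]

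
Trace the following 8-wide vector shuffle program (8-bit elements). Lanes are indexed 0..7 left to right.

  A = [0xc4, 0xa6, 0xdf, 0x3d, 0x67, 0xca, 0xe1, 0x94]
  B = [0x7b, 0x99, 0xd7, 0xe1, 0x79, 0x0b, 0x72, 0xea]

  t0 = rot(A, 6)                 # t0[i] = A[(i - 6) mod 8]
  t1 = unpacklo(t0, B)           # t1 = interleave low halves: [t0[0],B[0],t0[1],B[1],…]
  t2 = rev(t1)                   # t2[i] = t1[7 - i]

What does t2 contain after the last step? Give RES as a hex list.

→ t0 |df|3d|67|ca|e1|94|c4|a6|
→ t1 |df|7b|3d|99|67|d7|ca|e1|
→ t2 |e1|ca|d7|67|99|3d|7b|df|

RES = [ 0xe1  0xca  0xd7  0x67  0x99  0x3d  0x7b  0xdf ]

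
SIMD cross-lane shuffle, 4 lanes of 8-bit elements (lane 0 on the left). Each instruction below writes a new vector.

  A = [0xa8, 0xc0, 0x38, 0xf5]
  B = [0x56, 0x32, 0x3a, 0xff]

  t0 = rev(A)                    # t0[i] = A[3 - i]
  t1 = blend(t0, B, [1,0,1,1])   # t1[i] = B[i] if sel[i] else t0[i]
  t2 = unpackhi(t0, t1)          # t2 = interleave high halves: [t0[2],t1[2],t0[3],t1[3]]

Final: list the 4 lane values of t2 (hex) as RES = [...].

RES = [0xc0, 0x3a, 0xa8, 0xff]

  t0: f5 38 c0 a8
  t1: 56 38 3a ff
  t2: c0 3a a8 ff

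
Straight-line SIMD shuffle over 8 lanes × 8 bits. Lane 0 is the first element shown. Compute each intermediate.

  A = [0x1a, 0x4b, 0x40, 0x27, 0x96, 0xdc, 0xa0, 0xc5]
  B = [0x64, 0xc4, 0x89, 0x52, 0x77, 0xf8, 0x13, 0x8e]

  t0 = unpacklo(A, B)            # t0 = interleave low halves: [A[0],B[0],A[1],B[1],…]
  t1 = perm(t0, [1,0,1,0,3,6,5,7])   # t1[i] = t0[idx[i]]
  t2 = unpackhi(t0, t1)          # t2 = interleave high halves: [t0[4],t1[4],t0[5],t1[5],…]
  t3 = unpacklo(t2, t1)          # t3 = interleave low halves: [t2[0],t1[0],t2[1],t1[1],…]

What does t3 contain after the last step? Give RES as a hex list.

  t0: 1a 64 4b c4 40 89 27 52
  t1: 64 1a 64 1a c4 27 89 52
  t2: 40 c4 89 27 27 89 52 52
  t3: 40 64 c4 1a 89 64 27 1a

RES = [ 0x40  0x64  0xc4  0x1a  0x89  0x64  0x27  0x1a ]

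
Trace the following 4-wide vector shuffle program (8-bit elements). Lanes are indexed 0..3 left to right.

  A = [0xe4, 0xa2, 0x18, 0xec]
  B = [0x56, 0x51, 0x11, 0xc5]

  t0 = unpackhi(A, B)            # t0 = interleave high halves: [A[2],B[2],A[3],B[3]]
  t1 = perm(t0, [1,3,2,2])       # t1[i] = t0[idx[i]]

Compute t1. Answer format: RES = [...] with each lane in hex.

→ t0 |18|11|ec|c5|
→ t1 |11|c5|ec|ec|

RES = [ 0x11  0xc5  0xec  0xec ]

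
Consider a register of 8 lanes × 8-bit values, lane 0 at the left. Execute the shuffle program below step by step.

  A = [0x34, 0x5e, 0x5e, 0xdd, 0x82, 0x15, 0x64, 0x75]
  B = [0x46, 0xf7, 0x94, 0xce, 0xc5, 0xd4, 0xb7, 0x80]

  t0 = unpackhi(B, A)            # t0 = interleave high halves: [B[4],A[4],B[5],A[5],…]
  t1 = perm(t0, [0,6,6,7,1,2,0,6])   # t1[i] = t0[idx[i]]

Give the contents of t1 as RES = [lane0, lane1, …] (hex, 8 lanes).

t0 = [0xc5, 0x82, 0xd4, 0x15, 0xb7, 0x64, 0x80, 0x75]
t1 = [0xc5, 0x80, 0x80, 0x75, 0x82, 0xd4, 0xc5, 0x80]

RES = [0xc5, 0x80, 0x80, 0x75, 0x82, 0xd4, 0xc5, 0x80]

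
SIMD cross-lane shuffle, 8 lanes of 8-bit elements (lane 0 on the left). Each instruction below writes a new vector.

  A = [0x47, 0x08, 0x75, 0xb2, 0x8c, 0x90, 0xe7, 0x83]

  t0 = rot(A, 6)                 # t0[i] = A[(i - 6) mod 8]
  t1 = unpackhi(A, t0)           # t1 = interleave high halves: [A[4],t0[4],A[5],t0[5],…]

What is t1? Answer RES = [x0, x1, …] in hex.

t0 = [0x75, 0xb2, 0x8c, 0x90, 0xe7, 0x83, 0x47, 0x08]
t1 = [0x8c, 0xe7, 0x90, 0x83, 0xe7, 0x47, 0x83, 0x08]

RES = [0x8c, 0xe7, 0x90, 0x83, 0xe7, 0x47, 0x83, 0x08]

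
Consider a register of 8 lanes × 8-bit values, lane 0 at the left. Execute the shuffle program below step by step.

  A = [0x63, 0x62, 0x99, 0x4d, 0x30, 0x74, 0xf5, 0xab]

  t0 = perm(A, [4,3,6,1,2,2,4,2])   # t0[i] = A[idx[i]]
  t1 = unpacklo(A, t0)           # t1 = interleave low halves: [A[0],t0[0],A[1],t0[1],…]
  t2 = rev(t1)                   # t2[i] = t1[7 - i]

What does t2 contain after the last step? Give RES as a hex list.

  t0: 30 4d f5 62 99 99 30 99
  t1: 63 30 62 4d 99 f5 4d 62
  t2: 62 4d f5 99 4d 62 30 63

RES = [ 0x62  0x4d  0xf5  0x99  0x4d  0x62  0x30  0x63 ]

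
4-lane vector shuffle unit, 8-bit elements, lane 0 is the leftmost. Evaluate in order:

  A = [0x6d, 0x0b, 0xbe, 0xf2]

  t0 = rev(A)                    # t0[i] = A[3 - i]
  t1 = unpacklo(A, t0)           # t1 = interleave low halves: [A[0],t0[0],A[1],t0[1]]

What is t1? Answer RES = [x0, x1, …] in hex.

→ t0 |f2|be|0b|6d|
→ t1 |6d|f2|0b|be|

RES = [ 0x6d  0xf2  0x0b  0xbe ]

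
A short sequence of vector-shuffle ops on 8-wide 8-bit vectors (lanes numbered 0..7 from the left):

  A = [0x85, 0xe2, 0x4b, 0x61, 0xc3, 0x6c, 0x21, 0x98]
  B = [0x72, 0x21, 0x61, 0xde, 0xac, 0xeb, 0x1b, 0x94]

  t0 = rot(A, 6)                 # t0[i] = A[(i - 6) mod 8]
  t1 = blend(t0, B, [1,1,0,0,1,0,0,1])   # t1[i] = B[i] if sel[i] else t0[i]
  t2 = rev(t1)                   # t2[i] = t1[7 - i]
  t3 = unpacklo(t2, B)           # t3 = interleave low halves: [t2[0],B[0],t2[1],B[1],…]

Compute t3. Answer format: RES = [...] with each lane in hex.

RES = [ 0x94  0x72  0x85  0x21  0x98  0x61  0xac  0xde ]

  t0: 4b 61 c3 6c 21 98 85 e2
  t1: 72 21 c3 6c ac 98 85 94
  t2: 94 85 98 ac 6c c3 21 72
  t3: 94 72 85 21 98 61 ac de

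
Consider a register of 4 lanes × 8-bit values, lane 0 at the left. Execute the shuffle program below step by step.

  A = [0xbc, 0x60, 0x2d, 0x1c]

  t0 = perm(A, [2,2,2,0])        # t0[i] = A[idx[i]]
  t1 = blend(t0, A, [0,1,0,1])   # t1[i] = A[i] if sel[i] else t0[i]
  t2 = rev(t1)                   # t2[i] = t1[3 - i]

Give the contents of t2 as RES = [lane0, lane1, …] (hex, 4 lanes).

→ t0 |2d|2d|2d|bc|
→ t1 |2d|60|2d|1c|
→ t2 |1c|2d|60|2d|

RES = [ 0x1c  0x2d  0x60  0x2d ]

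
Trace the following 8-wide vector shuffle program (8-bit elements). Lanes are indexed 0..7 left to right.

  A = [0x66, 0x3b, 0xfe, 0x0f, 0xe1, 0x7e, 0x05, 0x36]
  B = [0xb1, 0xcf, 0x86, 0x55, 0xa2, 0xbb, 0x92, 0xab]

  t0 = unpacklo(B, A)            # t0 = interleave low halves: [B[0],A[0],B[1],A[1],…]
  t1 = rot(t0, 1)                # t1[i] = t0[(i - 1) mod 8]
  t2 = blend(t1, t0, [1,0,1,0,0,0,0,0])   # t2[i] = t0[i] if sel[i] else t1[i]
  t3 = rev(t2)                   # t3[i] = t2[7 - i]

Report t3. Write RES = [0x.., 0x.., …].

t0 = [0xb1, 0x66, 0xcf, 0x3b, 0x86, 0xfe, 0x55, 0x0f]
t1 = [0x0f, 0xb1, 0x66, 0xcf, 0x3b, 0x86, 0xfe, 0x55]
t2 = [0xb1, 0xb1, 0xcf, 0xcf, 0x3b, 0x86, 0xfe, 0x55]
t3 = [0x55, 0xfe, 0x86, 0x3b, 0xcf, 0xcf, 0xb1, 0xb1]

RES = [ 0x55  0xfe  0x86  0x3b  0xcf  0xcf  0xb1  0xb1 ]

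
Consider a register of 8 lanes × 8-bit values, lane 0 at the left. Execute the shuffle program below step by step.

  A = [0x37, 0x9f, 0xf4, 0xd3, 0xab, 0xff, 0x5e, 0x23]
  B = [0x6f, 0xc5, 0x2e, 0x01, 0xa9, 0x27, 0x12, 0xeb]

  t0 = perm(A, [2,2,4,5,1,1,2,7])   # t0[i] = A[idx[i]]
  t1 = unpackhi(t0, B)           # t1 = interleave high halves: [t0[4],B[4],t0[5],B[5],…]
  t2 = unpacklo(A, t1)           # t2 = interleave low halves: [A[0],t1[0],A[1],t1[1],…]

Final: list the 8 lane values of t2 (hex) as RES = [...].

RES = [ 0x37  0x9f  0x9f  0xa9  0xf4  0x9f  0xd3  0x27 ]

→ t0 |f4|f4|ab|ff|9f|9f|f4|23|
→ t1 |9f|a9|9f|27|f4|12|23|eb|
→ t2 |37|9f|9f|a9|f4|9f|d3|27|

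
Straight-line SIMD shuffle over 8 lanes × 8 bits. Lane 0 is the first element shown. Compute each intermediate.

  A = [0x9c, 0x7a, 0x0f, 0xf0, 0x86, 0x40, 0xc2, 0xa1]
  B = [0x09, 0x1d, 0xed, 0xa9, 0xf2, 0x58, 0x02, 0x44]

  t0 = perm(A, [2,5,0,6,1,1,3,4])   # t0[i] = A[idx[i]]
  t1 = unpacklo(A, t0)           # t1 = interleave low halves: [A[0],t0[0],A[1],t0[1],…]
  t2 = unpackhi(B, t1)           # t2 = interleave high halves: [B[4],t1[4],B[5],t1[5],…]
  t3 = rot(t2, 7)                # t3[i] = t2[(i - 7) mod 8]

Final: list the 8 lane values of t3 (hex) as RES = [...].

→ t0 |0f|40|9c|c2|7a|7a|f0|86|
→ t1 |9c|0f|7a|40|0f|9c|f0|c2|
→ t2 |f2|0f|58|9c|02|f0|44|c2|
→ t3 |0f|58|9c|02|f0|44|c2|f2|

RES = [ 0x0f  0x58  0x9c  0x02  0xf0  0x44  0xc2  0xf2 ]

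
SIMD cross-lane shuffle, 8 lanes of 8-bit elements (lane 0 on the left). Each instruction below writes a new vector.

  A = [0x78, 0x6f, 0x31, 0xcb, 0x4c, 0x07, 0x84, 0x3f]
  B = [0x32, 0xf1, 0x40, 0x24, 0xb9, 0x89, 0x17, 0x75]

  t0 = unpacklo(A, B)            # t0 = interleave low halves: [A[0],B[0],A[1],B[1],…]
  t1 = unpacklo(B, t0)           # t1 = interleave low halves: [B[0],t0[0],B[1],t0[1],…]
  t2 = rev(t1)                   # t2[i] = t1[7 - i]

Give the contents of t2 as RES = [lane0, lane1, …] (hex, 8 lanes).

RES = [ 0xf1  0x24  0x6f  0x40  0x32  0xf1  0x78  0x32 ]

  t0: 78 32 6f f1 31 40 cb 24
  t1: 32 78 f1 32 40 6f 24 f1
  t2: f1 24 6f 40 32 f1 78 32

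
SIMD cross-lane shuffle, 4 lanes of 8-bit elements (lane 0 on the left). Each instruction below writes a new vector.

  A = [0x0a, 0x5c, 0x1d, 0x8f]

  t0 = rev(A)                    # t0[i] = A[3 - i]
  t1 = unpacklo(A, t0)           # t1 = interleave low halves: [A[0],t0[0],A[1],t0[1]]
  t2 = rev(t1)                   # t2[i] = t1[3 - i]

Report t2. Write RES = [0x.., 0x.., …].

→ t0 |8f|1d|5c|0a|
→ t1 |0a|8f|5c|1d|
→ t2 |1d|5c|8f|0a|

RES = [0x1d, 0x5c, 0x8f, 0x0a]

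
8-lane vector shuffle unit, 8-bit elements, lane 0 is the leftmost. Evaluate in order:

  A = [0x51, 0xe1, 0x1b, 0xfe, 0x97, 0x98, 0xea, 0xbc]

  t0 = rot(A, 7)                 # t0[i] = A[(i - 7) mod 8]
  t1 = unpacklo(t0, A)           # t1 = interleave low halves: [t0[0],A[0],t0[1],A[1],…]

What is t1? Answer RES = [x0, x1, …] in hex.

t0 = [0xe1, 0x1b, 0xfe, 0x97, 0x98, 0xea, 0xbc, 0x51]
t1 = [0xe1, 0x51, 0x1b, 0xe1, 0xfe, 0x1b, 0x97, 0xfe]

RES = [ 0xe1  0x51  0x1b  0xe1  0xfe  0x1b  0x97  0xfe ]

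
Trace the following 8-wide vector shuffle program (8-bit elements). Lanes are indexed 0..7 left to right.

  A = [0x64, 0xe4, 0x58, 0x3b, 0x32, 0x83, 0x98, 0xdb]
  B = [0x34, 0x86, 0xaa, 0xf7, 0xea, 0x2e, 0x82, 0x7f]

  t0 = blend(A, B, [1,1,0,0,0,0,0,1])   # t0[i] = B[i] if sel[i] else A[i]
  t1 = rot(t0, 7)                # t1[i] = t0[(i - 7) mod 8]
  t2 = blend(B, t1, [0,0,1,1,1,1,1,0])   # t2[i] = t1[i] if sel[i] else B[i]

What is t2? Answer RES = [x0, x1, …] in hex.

  t0: 34 86 58 3b 32 83 98 7f
  t1: 86 58 3b 32 83 98 7f 34
  t2: 34 86 3b 32 83 98 7f 7f

RES = [0x34, 0x86, 0x3b, 0x32, 0x83, 0x98, 0x7f, 0x7f]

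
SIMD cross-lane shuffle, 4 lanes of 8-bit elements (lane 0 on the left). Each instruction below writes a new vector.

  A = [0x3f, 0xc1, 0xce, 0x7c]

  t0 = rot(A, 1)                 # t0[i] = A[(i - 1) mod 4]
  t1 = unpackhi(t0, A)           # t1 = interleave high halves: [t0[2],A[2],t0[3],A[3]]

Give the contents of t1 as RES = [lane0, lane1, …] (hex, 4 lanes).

RES = [0xc1, 0xce, 0xce, 0x7c]

  t0: 7c 3f c1 ce
  t1: c1 ce ce 7c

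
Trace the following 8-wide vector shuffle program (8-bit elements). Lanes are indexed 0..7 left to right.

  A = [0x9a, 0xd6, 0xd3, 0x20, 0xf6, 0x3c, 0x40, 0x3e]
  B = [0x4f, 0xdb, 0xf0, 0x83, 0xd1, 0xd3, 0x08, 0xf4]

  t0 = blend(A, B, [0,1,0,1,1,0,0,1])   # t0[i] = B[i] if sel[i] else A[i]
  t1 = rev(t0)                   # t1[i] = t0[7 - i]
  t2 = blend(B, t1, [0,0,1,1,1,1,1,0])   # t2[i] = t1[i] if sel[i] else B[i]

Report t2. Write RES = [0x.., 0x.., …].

→ t0 |9a|db|d3|83|d1|3c|40|f4|
→ t1 |f4|40|3c|d1|83|d3|db|9a|
→ t2 |4f|db|3c|d1|83|d3|db|f4|

RES = [ 0x4f  0xdb  0x3c  0xd1  0x83  0xd3  0xdb  0xf4 ]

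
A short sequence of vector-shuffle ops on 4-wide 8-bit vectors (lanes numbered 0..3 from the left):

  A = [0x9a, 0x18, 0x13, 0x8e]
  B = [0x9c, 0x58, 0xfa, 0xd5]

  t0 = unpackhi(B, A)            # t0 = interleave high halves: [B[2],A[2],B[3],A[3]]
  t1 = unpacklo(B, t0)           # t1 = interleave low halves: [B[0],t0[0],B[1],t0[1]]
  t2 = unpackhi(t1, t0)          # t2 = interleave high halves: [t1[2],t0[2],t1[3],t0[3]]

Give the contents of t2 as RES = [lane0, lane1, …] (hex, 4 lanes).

RES = [ 0x58  0xd5  0x13  0x8e ]

  t0: fa 13 d5 8e
  t1: 9c fa 58 13
  t2: 58 d5 13 8e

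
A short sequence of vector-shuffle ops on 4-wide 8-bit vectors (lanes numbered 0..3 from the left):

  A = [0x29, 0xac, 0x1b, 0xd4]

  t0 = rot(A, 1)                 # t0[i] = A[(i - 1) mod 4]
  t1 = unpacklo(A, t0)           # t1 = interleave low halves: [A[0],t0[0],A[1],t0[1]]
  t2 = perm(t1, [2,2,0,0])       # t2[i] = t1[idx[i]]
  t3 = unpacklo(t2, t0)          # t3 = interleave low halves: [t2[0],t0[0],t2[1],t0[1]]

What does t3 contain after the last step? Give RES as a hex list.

RES = [ 0xac  0xd4  0xac  0x29 ]

→ t0 |d4|29|ac|1b|
→ t1 |29|d4|ac|29|
→ t2 |ac|ac|29|29|
→ t3 |ac|d4|ac|29|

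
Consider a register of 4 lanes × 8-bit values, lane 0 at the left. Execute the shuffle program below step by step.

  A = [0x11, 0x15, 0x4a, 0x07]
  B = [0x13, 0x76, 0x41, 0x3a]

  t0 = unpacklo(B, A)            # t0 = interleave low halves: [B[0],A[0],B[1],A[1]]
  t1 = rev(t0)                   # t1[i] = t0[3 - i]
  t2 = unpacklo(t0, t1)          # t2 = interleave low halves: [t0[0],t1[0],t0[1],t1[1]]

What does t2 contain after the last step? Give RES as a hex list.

→ t0 |13|11|76|15|
→ t1 |15|76|11|13|
→ t2 |13|15|11|76|

RES = [ 0x13  0x15  0x11  0x76 ]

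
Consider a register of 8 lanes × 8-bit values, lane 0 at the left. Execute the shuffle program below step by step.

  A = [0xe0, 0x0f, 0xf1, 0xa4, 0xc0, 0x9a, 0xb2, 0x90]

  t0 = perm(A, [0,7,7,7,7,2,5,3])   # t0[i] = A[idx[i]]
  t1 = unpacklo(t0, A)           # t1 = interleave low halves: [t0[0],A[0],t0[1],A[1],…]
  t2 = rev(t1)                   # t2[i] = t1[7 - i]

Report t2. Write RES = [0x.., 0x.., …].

RES = [0xa4, 0x90, 0xf1, 0x90, 0x0f, 0x90, 0xe0, 0xe0]

  t0: e0 90 90 90 90 f1 9a a4
  t1: e0 e0 90 0f 90 f1 90 a4
  t2: a4 90 f1 90 0f 90 e0 e0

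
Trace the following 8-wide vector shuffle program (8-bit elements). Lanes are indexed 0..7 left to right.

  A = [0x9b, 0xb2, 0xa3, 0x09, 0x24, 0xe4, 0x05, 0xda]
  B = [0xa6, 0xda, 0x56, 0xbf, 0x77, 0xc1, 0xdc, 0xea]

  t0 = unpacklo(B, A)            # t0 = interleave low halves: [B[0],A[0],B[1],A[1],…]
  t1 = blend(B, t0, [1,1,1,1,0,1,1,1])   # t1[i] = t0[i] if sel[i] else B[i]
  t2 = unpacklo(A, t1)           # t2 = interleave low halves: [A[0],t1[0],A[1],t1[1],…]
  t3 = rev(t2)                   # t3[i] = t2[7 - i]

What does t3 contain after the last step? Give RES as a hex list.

RES = [0xb2, 0x09, 0xda, 0xa3, 0x9b, 0xb2, 0xa6, 0x9b]

→ t0 |a6|9b|da|b2|56|a3|bf|09|
→ t1 |a6|9b|da|b2|77|a3|bf|09|
→ t2 |9b|a6|b2|9b|a3|da|09|b2|
→ t3 |b2|09|da|a3|9b|b2|a6|9b|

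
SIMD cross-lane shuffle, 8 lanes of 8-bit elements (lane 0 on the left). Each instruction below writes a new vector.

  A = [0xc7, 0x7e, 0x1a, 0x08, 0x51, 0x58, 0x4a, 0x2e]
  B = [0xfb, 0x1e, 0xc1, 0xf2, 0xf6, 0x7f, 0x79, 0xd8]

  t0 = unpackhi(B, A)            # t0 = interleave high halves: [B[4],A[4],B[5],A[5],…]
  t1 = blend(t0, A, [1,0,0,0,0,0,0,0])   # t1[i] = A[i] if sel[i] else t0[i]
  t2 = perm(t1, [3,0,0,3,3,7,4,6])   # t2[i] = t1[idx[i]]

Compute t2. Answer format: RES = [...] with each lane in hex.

t0 = [0xf6, 0x51, 0x7f, 0x58, 0x79, 0x4a, 0xd8, 0x2e]
t1 = [0xc7, 0x51, 0x7f, 0x58, 0x79, 0x4a, 0xd8, 0x2e]
t2 = [0x58, 0xc7, 0xc7, 0x58, 0x58, 0x2e, 0x79, 0xd8]

RES = [0x58, 0xc7, 0xc7, 0x58, 0x58, 0x2e, 0x79, 0xd8]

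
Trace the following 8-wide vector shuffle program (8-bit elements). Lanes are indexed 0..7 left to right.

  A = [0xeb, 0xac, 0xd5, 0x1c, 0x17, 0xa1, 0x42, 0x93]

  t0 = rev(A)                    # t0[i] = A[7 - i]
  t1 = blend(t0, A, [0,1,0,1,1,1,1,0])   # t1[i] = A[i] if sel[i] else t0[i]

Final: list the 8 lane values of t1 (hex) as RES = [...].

→ t0 |93|42|a1|17|1c|d5|ac|eb|
→ t1 |93|ac|a1|1c|17|a1|42|eb|

RES = [0x93, 0xac, 0xa1, 0x1c, 0x17, 0xa1, 0x42, 0xeb]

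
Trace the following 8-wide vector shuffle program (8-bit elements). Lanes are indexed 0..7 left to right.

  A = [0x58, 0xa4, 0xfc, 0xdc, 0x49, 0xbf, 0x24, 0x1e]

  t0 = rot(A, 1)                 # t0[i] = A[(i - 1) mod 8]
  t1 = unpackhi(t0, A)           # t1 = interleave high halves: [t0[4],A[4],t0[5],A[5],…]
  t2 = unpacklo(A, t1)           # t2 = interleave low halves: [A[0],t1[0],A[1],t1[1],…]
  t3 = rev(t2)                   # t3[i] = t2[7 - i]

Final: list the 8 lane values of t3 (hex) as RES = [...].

RES = [ 0xbf  0xdc  0x49  0xfc  0x49  0xa4  0xdc  0x58 ]

  t0: 1e 58 a4 fc dc 49 bf 24
  t1: dc 49 49 bf bf 24 24 1e
  t2: 58 dc a4 49 fc 49 dc bf
  t3: bf dc 49 fc 49 a4 dc 58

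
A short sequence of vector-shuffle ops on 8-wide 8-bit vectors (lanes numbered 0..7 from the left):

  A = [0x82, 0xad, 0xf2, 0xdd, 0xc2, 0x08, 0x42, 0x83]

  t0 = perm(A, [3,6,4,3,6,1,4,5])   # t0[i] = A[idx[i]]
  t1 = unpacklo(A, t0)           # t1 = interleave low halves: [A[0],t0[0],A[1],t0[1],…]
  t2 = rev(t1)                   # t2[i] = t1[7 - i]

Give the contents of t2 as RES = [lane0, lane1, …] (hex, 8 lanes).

t0 = [0xdd, 0x42, 0xc2, 0xdd, 0x42, 0xad, 0xc2, 0x08]
t1 = [0x82, 0xdd, 0xad, 0x42, 0xf2, 0xc2, 0xdd, 0xdd]
t2 = [0xdd, 0xdd, 0xc2, 0xf2, 0x42, 0xad, 0xdd, 0x82]

RES = [0xdd, 0xdd, 0xc2, 0xf2, 0x42, 0xad, 0xdd, 0x82]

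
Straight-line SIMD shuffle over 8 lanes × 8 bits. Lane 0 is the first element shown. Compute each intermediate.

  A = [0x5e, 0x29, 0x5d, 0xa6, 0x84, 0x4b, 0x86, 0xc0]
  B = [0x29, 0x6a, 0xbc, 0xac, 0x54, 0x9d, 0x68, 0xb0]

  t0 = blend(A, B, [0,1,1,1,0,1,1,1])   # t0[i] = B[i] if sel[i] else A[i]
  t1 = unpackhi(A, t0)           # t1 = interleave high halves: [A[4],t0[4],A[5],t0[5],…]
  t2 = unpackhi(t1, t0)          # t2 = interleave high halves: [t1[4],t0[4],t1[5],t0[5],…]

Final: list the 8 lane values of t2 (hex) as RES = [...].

RES = [0x86, 0x84, 0x68, 0x9d, 0xc0, 0x68, 0xb0, 0xb0]

t0 = [0x5e, 0x6a, 0xbc, 0xac, 0x84, 0x9d, 0x68, 0xb0]
t1 = [0x84, 0x84, 0x4b, 0x9d, 0x86, 0x68, 0xc0, 0xb0]
t2 = [0x86, 0x84, 0x68, 0x9d, 0xc0, 0x68, 0xb0, 0xb0]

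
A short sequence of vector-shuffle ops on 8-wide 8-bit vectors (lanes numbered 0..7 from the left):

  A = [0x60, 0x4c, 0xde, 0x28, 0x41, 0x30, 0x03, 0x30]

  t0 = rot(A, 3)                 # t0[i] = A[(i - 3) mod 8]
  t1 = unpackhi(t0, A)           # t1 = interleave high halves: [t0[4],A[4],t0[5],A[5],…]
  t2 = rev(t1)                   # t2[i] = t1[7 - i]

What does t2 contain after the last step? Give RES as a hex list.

RES = [ 0x30  0x41  0x03  0x28  0x30  0xde  0x41  0x4c ]

t0 = [0x30, 0x03, 0x30, 0x60, 0x4c, 0xde, 0x28, 0x41]
t1 = [0x4c, 0x41, 0xde, 0x30, 0x28, 0x03, 0x41, 0x30]
t2 = [0x30, 0x41, 0x03, 0x28, 0x30, 0xde, 0x41, 0x4c]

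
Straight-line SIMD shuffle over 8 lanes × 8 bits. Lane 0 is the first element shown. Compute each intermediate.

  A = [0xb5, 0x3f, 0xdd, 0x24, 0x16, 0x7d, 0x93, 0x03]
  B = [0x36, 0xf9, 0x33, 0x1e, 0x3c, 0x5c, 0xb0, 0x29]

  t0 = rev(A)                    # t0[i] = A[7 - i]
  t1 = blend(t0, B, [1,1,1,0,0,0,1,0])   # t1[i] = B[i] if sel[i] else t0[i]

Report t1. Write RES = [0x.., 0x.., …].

→ t0 |03|93|7d|16|24|dd|3f|b5|
→ t1 |36|f9|33|16|24|dd|b0|b5|

RES = [ 0x36  0xf9  0x33  0x16  0x24  0xdd  0xb0  0xb5 ]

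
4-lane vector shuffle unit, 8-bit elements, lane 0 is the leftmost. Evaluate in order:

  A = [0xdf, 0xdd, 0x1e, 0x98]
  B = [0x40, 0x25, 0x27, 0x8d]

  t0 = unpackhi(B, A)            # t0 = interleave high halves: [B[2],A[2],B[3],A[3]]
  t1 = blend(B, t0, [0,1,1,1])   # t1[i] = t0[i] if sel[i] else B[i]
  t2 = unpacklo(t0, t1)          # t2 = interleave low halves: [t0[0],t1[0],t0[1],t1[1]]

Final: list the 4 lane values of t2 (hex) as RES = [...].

RES = [0x27, 0x40, 0x1e, 0x1e]

→ t0 |27|1e|8d|98|
→ t1 |40|1e|8d|98|
→ t2 |27|40|1e|1e|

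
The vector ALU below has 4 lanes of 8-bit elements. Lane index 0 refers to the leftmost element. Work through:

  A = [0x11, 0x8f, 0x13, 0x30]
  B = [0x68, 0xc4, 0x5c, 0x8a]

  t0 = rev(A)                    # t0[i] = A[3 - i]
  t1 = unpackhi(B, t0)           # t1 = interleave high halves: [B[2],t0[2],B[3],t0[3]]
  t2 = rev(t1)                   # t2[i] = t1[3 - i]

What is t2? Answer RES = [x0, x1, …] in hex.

→ t0 |30|13|8f|11|
→ t1 |5c|8f|8a|11|
→ t2 |11|8a|8f|5c|

RES = [0x11, 0x8a, 0x8f, 0x5c]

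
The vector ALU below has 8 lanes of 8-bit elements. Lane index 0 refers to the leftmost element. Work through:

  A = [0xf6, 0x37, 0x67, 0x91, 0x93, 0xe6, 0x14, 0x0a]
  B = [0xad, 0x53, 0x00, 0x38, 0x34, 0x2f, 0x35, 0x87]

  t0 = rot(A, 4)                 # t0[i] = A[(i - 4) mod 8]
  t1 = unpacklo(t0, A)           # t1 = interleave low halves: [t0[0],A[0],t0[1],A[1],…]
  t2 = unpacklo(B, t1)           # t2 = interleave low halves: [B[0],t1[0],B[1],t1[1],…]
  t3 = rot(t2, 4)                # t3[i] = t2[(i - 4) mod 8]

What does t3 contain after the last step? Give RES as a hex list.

→ t0 |93|e6|14|0a|f6|37|67|91|
→ t1 |93|f6|e6|37|14|67|0a|91|
→ t2 |ad|93|53|f6|00|e6|38|37|
→ t3 |00|e6|38|37|ad|93|53|f6|

RES = [0x00, 0xe6, 0x38, 0x37, 0xad, 0x93, 0x53, 0xf6]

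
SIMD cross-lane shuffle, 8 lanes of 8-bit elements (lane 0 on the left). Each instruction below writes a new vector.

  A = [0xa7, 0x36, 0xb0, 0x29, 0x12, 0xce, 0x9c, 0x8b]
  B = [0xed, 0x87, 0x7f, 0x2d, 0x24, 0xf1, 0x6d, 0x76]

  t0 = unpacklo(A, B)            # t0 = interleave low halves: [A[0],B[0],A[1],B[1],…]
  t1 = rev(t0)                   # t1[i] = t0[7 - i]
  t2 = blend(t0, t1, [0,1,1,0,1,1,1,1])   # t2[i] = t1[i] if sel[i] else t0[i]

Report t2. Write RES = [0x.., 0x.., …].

→ t0 |a7|ed|36|87|b0|7f|29|2d|
→ t1 |2d|29|7f|b0|87|36|ed|a7|
→ t2 |a7|29|7f|87|87|36|ed|a7|

RES = [ 0xa7  0x29  0x7f  0x87  0x87  0x36  0xed  0xa7 ]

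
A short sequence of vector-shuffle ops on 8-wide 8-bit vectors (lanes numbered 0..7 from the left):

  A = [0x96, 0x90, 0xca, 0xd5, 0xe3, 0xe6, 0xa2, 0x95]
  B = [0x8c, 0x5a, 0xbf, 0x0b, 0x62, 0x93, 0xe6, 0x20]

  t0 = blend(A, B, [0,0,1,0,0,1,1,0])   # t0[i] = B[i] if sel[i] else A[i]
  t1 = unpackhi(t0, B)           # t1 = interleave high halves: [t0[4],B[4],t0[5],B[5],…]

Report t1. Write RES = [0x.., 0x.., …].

RES = [ 0xe3  0x62  0x93  0x93  0xe6  0xe6  0x95  0x20 ]

  t0: 96 90 bf d5 e3 93 e6 95
  t1: e3 62 93 93 e6 e6 95 20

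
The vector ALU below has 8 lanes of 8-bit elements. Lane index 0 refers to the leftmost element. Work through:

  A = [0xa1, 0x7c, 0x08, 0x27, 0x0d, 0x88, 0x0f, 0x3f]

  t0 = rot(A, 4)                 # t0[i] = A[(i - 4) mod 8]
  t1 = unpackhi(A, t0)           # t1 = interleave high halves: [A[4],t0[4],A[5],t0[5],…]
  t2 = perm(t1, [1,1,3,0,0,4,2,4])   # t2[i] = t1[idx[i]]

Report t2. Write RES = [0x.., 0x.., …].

  t0: 0d 88 0f 3f a1 7c 08 27
  t1: 0d a1 88 7c 0f 08 3f 27
  t2: a1 a1 7c 0d 0d 0f 88 0f

RES = [0xa1, 0xa1, 0x7c, 0x0d, 0x0d, 0x0f, 0x88, 0x0f]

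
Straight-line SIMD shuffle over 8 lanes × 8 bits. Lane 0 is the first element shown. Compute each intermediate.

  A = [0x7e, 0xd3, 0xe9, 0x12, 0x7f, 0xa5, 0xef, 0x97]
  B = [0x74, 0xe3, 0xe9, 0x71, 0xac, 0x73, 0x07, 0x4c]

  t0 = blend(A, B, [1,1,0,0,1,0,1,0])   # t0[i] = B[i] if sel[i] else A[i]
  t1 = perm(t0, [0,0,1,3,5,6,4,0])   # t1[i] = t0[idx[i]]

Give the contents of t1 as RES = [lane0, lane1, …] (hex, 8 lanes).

  t0: 74 e3 e9 12 ac a5 07 97
  t1: 74 74 e3 12 a5 07 ac 74

RES = [ 0x74  0x74  0xe3  0x12  0xa5  0x07  0xac  0x74 ]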